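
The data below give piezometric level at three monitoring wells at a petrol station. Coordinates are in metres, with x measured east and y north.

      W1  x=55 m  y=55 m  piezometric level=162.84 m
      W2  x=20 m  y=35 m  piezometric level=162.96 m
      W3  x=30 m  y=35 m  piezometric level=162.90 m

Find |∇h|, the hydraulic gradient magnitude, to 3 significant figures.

0.00750

Differences from W1: to W2 (Δx, Δy, Δh) = (-35, -20, +0.12); to W3 = (-25, -20, +0.06).
Solve a·Δx + b·Δy = Δh: det = (-35)·(-20) − (-25)·(-20) = 200.
∂h/∂x = [(+0.12)·(-20) − (+0.06)·(-20)] / 200 = -0.006000
∂h/∂y = [(-35)·(+0.06) − (-25)·(+0.12)] / 200 = +0.004500
|∇h| = √(-0.006000² + 0.004500²) = 0.0075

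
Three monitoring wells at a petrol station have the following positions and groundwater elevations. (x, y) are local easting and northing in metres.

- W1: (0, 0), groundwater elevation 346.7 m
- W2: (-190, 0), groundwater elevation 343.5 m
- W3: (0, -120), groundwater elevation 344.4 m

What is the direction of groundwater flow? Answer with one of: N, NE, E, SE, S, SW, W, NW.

SW

∂h/∂x = (343.5 − 346.7) / (-190 − 0) = +0.01684
∂h/∂y = (344.4 − 346.7) / (-120 − 0) = +0.01917
Flow = −∇h = (-0.01684 east, -0.01917 north), which points southwest.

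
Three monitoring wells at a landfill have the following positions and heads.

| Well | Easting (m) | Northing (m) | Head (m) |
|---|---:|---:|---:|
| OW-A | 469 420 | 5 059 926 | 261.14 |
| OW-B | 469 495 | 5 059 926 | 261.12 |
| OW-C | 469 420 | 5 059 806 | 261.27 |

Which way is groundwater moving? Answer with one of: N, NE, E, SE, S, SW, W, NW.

∂h/∂x = (261.12 − 261.14) / (469495 − 469420) = -0.0002667
∂h/∂y = (261.27 − 261.14) / (5059806 − 5059926) = -0.001083
Flow = −∇h = (+0.0002667 east, +0.001083 north), which points north.

N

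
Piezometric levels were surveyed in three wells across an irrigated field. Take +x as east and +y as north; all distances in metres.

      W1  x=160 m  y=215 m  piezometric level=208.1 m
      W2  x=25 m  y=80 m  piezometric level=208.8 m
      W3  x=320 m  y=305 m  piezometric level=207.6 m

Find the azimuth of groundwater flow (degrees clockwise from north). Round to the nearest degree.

With h = a·x + b·y + c and W1 as origin, the differences give:
  (-135)·a + (-135)·b = +0.7
  160·a + 90·b = -0.5
Eliminate b (×90 and ×(-135), subtract): 9450·a = -4.50 → a = ∂h/∂x = -0.0004762
Back-substitute: b = ∂h/∂y = -0.004709.
Flow direction (−∇h) has components (+0.0004762 E, +0.004709 N).
Azimuth = atan2(E, N) = atan2(+0.0004762, +0.004709) = 5.8° ≈ 006°.

006°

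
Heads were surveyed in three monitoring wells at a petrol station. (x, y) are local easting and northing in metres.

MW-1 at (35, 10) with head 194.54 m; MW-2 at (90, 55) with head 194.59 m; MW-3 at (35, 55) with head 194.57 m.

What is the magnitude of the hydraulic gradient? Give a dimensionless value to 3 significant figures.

0.000759

With h = a·x + b·y + c and MW-1 as origin, the differences give:
  55·a + 45·b = +0.05
  0·a + 45·b = +0.03
Eliminate b (×45 and ×45, subtract): 2475·a = 0.900 → a = ∂h/∂x = +0.0003636
Back-substitute: b = ∂h/∂y = +0.0006667.
|∇h| = √(0.0003636² + 0.0006667²) = 0.0007594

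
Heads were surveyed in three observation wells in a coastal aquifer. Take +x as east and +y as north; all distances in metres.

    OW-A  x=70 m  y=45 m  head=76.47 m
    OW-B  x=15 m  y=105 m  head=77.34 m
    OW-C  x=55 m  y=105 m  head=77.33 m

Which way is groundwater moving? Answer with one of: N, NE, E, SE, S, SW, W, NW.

S

Differences from OW-A: to OW-B (Δx, Δy, Δh) = (-55, 60, +0.87); to OW-C = (-15, 60, +0.86).
Solve a·Δx + b·Δy = Δh: det = (-55)·60 − (-15)·60 = -2400.
∂h/∂x = [(+0.87)·60 − (+0.86)·60] / -2400 = -0.0002500
∂h/∂y = [(-55)·(+0.86) − (-15)·(+0.87)] / -2400 = +0.01427
Flow = −∇h = (+0.0002500 east, -0.01427 north), which points south.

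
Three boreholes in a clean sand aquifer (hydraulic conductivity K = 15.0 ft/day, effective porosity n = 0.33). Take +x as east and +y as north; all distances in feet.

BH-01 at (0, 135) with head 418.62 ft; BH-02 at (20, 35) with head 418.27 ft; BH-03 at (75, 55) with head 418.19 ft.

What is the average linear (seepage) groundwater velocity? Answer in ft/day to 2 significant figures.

0.18 ft/day

Three-point gradient (reference BH-01): Δ to BH-02 = (20, -100, -0.35), Δ to BH-03 = (75, -80, -0.43).
∂h/∂x = -0.002542, ∂h/∂y = +0.002992 (det = 5900).
|∇h| = √(-0.002542² + 0.002992²) = 0.003926
Seepage velocity v = K·i/n = 15.0 × 0.003926 / 0.33 = 0.1785 ft/day.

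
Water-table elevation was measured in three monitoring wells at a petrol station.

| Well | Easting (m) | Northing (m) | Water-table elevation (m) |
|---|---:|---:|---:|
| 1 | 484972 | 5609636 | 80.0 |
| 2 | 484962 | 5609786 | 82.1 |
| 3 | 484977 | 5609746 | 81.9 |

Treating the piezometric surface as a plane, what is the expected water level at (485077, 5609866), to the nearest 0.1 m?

Taking 1 as reference: 2−1 = (-10, 150, +2.1); 3−1 = (5, 110, +1.9).
Solve a·Δx + b·Δy = Δh: det = (-10)·110 − 5·150 = -1850.
∂h/∂x = [(+2.1)·110 − (+1.9)·150] / -1850 = +0.02919
∂h/∂y = [(-10)·(+1.9) − 5·(+2.1)] / -1850 = +0.01595
h(485077, 5609866) = 80.0 + (+0.02919)·(105) + (+0.01595)·(230) = 80.0 +3.065 +3.668 = 86.732 m.

86.7 m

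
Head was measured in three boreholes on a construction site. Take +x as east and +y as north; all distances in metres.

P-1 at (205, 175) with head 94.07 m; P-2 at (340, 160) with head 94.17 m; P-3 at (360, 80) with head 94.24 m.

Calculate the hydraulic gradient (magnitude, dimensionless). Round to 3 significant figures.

0.000970

Three-point gradient (reference P-1): Δ to P-2 = (135, -15, +0.10), Δ to P-3 = (155, -95, +0.17).
∂h/∂x = +0.0006619, ∂h/∂y = -0.0007095 (det = -10500).
|∇h| = √(0.0006619² + -0.0007095²) = 0.0009703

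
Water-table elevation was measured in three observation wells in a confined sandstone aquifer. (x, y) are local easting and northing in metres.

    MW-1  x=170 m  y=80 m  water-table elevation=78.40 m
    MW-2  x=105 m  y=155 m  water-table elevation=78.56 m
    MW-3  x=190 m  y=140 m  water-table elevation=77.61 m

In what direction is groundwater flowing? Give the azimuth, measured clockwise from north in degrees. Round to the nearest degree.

055°

Differences from MW-1: to MW-2 (Δx, Δy, Δh) = (-65, 75, +0.16); to MW-3 = (20, 60, -0.79).
Determinant of the coordinate differences = (-65)·60 − 20·75 = -5400.
∂h/∂x = [(+0.16)·60 − (-0.79)·75] / -5400 = -0.01275
∂h/∂y = [(-65)·(-0.79) − 20·(+0.16)] / -5400 = -0.008917
Flow direction (−∇h) has components (+0.01275 E, +0.008917 N).
Azimuth = atan2(E, N) = atan2(+0.01275, +0.008917) = 55.0° ≈ 055°.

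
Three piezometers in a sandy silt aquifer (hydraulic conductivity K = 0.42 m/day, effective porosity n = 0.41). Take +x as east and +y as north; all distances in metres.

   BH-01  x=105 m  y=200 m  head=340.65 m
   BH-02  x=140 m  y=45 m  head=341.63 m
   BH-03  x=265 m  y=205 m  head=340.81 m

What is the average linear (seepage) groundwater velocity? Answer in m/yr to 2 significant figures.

2.3 m/yr

With h = a·x + b·y + c and BH-01 as origin, the differences give:
  35·a + (-155)·b = +0.98
  160·a + 5·b = +0.16
Eliminate b (×5 and ×(-155), subtract): 24975·a = 29.700 → a = ∂h/∂x = +0.001189
Back-substitute: b = ∂h/∂y = -0.006054.
|∇h| = √(0.001189² + -0.006054²) = 0.00617
Seepage velocity v = K·i/n = 0.42 × 0.00617 / 0.41 = 0.00632 m/day = 2.308 m/yr.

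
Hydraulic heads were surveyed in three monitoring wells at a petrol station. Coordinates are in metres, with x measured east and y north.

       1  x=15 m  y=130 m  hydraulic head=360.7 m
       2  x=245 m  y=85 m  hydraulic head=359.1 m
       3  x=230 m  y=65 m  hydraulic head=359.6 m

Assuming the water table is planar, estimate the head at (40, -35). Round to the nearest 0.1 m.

363.3 m

Three-point gradient (reference 1): Δ to 2 = (230, -45, -1.6), Δ to 3 = (215, -65, -1.1).
∂h/∂x = -0.01033, ∂h/∂y = -0.01725 (det = -5275).
h(40, -35) = 360.7 + (-0.01033)·(25) + (-0.01725)·(-165) = 360.7 -0.258 +2.846 = 363.288 m.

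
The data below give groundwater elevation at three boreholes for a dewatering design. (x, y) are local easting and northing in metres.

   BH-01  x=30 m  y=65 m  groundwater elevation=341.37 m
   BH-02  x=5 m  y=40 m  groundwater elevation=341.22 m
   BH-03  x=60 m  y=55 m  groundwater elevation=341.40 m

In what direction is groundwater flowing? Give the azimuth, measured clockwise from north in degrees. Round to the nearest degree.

With h = a·x + b·y + c and BH-01 as origin, the differences give:
  (-25)·a + (-25)·b = -0.15
  30·a + (-10)·b = +0.03
Eliminate b (×(-10) and ×(-25), subtract): 1000·a = 2.250 → a = ∂h/∂x = +0.002250
Back-substitute: b = ∂h/∂y = +0.003750.
Flow direction (−∇h) has components (-0.002250 E, -0.003750 N).
Azimuth = atan2(E, N) = atan2(-0.002250, -0.003750) = 211.0° ≈ 211°.

211°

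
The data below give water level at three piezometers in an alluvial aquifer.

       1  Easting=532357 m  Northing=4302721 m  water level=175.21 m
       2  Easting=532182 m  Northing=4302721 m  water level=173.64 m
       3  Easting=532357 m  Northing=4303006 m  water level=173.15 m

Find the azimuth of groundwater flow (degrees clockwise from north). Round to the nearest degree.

309°

∂h/∂x = (173.64 − 175.21) / (532182 − 532357) = +0.008971
∂h/∂y = (173.15 − 175.21) / (4303006 − 4302721) = -0.007228
Flow direction (−∇h) has components (-0.008971 E, +0.007228 N).
Azimuth = atan2(E, N) = atan2(-0.008971, +0.007228) = 308.9° ≈ 309°.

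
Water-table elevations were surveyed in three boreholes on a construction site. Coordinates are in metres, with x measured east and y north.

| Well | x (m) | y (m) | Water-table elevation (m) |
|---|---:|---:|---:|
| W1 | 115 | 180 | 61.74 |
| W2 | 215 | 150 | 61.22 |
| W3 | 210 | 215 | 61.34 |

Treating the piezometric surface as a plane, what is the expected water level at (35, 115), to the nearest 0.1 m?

62.0 m

Taking W1 as reference: W2−W1 = (100, -30, -0.52); W3−W1 = (95, 35, -0.40).
Determinant of the coordinate differences = 100·35 − 95·(-30) = 6350.
∂h/∂x = [(-0.52)·35 − (-0.40)·(-30)] / 6350 = -0.004756
∂h/∂y = [100·(-0.40) − 95·(-0.52)] / 6350 = +0.001480
h(35, 115) = 61.74 + (-0.004756)·(-80) + (+0.001480)·(-65) = 61.74 +0.380 -0.096 = 62.024 m.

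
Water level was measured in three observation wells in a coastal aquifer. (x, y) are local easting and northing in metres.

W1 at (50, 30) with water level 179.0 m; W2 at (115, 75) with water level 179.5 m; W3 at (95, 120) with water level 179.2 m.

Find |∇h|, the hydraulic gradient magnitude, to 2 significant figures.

Differences from W1: to W2 (Δx, Δy, Δh) = (65, 45, +0.5); to W3 = (45, 90, +0.2).
Determinant of the coordinate differences = 65·90 − 45·45 = 3825.
∂h/∂x = [(+0.5)·90 − (+0.2)·45] / 3825 = +0.009412
∂h/∂y = [65·(+0.2) − 45·(+0.5)] / 3825 = -0.002484
|∇h| = √(0.009412² + -0.002484²) = 0.009734

0.0097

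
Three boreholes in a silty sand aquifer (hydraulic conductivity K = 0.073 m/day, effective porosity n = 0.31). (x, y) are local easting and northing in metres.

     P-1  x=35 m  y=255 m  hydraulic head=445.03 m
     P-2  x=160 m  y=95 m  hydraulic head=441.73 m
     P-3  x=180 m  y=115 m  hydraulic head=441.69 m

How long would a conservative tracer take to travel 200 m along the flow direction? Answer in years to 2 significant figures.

140 years

With h = a·x + b·y + c and P-1 as origin, the differences give:
  125·a + (-160)·b = -3.30
  145·a + (-140)·b = -3.34
Eliminate b (×(-140) and ×(-160), subtract): 5700·a = -72.400 → a = ∂h/∂x = -0.01270
Back-substitute: b = ∂h/∂y = +0.01070.
|∇h| = √(-0.01270² + 0.01070²) = 0.01661
Seepage velocity v = K·i/n = 0.073 × 0.01661 / 0.31 = 0.003911 m/day.
t = 200 / 0.003911 = 5.114e+04 days = 140 years.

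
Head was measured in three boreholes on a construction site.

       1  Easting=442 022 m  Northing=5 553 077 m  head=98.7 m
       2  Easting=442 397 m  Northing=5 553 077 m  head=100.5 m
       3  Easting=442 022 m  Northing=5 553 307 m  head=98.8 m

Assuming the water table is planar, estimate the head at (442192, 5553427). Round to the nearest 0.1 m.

∂h/∂x = (100.5 − 98.7) / (442397 − 442022) = +0.004800
∂h/∂y = (98.8 − 98.7) / (5553307 − 5553077) = +0.0004348
h(442192, 5553427) = 98.7 + (+0.004800)·(170) + (+0.0004348)·(350) = 98.7 +0.816 +0.152 = 99.668 m.

99.7 m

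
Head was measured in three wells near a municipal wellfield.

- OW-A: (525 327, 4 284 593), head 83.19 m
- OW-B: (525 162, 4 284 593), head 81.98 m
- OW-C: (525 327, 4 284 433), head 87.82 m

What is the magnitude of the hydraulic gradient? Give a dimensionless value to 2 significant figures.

0.030

∂h/∂x = (81.98 − 83.19) / (525162 − 525327) = +0.007333
∂h/∂y = (87.82 − 83.19) / (4284433 − 4284593) = -0.02894
|∇h| = √(0.007333² + -0.02894²) = 0.02985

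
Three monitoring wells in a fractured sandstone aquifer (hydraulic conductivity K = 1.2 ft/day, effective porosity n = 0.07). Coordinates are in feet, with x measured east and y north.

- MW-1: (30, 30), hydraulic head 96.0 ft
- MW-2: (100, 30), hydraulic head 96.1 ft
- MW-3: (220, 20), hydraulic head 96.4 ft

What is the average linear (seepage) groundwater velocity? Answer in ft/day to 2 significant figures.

0.22 ft/day

With h = a·x + b·y + c and MW-1 as origin, the differences give:
  70·a + 0·b = +0.1
  190·a + (-10)·b = +0.4
Eliminate b (×(-10) and ×0, subtract): -700·a = -1.00 → a = ∂h/∂x = +0.001429
Back-substitute: b = ∂h/∂y = -0.01286.
|∇h| = √(0.001429² + -0.01286²) = 0.01294
Seepage velocity v = K·i/n = 1.2 × 0.01294 / 0.07 = 0.2218 ft/day.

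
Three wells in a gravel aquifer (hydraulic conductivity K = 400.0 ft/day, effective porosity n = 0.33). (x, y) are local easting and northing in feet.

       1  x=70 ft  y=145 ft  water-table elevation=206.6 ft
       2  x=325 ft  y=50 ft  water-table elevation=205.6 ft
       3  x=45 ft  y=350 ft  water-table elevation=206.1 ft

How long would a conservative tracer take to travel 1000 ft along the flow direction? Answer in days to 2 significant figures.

140 days

With h = a·x + b·y + c and 1 as origin, the differences give:
  255·a + (-95)·b = -1.0
  (-25)·a + 205·b = -0.5
Eliminate b (×205 and ×(-95), subtract): 49900·a = -252.50 → a = ∂h/∂x = -0.005060
Back-substitute: b = ∂h/∂y = -0.003056.
|∇h| = √(-0.005060² + -0.003056²) = 0.005911
Seepage velocity v = K·i/n = 400.0 × 0.005911 / 0.33 = 7.165 ft/day.
t = 1000 / 7.165 = 139.6 days.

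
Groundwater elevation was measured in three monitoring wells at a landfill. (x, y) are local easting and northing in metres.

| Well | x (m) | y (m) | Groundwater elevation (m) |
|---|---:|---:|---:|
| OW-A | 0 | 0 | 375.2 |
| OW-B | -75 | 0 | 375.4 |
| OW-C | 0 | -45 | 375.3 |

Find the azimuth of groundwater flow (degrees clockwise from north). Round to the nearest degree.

050°

∂h/∂x = (375.4 − 375.2) / (-75 − 0) = -0.002667
∂h/∂y = (375.3 − 375.2) / (-45 − 0) = -0.002222
Flow direction (−∇h) has components (+0.002667 E, +0.002222 N).
Azimuth = atan2(E, N) = atan2(+0.002667, +0.002222) = 50.2° ≈ 050°.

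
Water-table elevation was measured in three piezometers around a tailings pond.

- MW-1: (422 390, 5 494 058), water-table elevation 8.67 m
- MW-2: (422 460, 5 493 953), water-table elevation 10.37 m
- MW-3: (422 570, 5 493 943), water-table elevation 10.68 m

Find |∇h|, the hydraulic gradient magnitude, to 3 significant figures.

With h = a·x + b·y + c and MW-1 as origin, the differences give:
  70·a + (-105)·b = +1.70
  180·a + (-115)·b = +2.01
Eliminate b (×(-115) and ×(-105), subtract): 10850·a = 15.550 → a = ∂h/∂x = +0.001433
Back-substitute: b = ∂h/∂y = -0.01524.
|∇h| = √(0.001433² + -0.01524²) = 0.01531

0.0153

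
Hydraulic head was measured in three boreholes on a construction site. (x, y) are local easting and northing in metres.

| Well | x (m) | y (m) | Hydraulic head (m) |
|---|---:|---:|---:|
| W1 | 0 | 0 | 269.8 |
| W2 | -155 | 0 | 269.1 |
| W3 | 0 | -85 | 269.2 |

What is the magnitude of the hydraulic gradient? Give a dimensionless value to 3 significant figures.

0.00838

∂h/∂x = (269.1 − 269.8) / (-155 − 0) = +0.004516
∂h/∂y = (269.2 − 269.8) / (-85 − 0) = +0.007059
|∇h| = √(0.004516² + 0.007059²) = 0.00838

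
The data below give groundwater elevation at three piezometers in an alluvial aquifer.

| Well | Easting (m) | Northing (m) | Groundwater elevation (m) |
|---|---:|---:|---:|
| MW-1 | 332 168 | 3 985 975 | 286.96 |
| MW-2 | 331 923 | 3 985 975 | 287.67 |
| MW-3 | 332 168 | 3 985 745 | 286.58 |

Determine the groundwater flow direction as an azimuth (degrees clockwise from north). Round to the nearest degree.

∂h/∂x = (287.67 − 286.96) / (331923 − 332168) = -0.002898
∂h/∂y = (286.58 − 286.96) / (3985745 − 3985975) = +0.001652
Flow direction (−∇h) has components (+0.002898 E, -0.001652 N).
Azimuth = atan2(E, N) = atan2(+0.002898, -0.001652) = 119.7° ≈ 120°.

120°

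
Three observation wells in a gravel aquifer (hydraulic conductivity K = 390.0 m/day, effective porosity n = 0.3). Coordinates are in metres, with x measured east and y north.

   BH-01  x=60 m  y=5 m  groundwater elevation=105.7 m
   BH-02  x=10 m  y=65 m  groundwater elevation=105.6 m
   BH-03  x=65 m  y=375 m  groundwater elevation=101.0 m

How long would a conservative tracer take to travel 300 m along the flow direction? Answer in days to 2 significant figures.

Differences from BH-01: to BH-02 (Δx, Δy, Δh) = (-50, 60, -0.1); to BH-03 = (5, 370, -4.7).
Solve a·Δx + b·Δy = Δh: det = (-50)·370 − 5·60 = -18800.
∂h/∂x = [(-0.1)·370 − (-4.7)·60] / -18800 = -0.01303
∂h/∂y = [(-50)·(-4.7) − 5·(-0.1)] / -18800 = -0.01253
|∇h| = √(-0.01303² + -0.01253²) = 0.01808
Seepage velocity v = K·i/n = 390.0 × 0.01808 / 0.3 = 23.5 m/day.
t = 300 / 23.5 = 12.77 days.

13 days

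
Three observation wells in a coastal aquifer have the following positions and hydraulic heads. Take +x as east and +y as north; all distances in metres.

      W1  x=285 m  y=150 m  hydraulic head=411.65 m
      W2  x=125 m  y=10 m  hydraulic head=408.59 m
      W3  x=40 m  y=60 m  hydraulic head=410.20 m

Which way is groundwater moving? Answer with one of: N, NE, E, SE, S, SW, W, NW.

S

Three-point gradient (reference W1): Δ to W2 = (-160, -140, -3.06), Δ to W3 = (-245, -90, -1.45).
∂h/∂x = -0.003638, ∂h/∂y = +0.02602 (det = -19900).
Flow = −∇h = (+0.003638 east, -0.02602 north), which points south.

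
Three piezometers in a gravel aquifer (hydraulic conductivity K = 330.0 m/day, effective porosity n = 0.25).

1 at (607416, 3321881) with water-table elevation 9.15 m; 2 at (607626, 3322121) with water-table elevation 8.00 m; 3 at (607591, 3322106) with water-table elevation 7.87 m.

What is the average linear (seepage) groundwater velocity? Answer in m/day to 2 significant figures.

Differences from 1: to 2 (Δx, Δy, Δh) = (210, 240, -1.15); to 3 = (175, 225, -1.28).
Solve a·Δx + b·Δy = Δh: det = 210·225 − 175·240 = 5250.
∂h/∂x = [(-1.15)·225 − (-1.28)·240] / 5250 = +0.009229
∂h/∂y = [210·(-1.28) − 175·(-1.15)] / 5250 = -0.01287
|∇h| = √(0.009229² + -0.01287²) = 0.01584
Seepage velocity v = K·i/n = 330.0 × 0.01584 / 0.25 = 20.91 m/day.

21 m/day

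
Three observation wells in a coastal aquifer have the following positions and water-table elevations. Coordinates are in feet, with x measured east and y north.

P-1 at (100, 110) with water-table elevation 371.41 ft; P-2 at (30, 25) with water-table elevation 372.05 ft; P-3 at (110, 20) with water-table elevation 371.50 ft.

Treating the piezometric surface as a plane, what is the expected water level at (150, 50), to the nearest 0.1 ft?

371.2 ft

With h = a·x + b·y + c and P-1 as origin, the differences give:
  (-70)·a + (-85)·b = +0.64
  10·a + (-90)·b = +0.09
Eliminate b (×(-90) and ×(-85), subtract): 7150·a = -49.950 → a = ∂h/∂x = -0.006986
Back-substitute: b = ∂h/∂y = -0.001776.
h(150, 50) = 371.41 + (-0.006986)·(50) + (-0.001776)·(-60) = 371.41 -0.349 +0.107 = 371.167 ft.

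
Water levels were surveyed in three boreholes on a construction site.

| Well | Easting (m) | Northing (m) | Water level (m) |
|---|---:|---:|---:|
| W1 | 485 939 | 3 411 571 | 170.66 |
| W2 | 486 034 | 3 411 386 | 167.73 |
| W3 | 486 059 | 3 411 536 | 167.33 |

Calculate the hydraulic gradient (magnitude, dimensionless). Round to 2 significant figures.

0.027

Three-point gradient (reference W1): Δ to W2 = (95, -185, -2.93), Δ to W3 = (120, -35, -3.33).
∂h/∂x = -0.02721, ∂h/∂y = +0.001868 (det = 18875).
|∇h| = √(-0.02721² + 0.001868²) = 0.02727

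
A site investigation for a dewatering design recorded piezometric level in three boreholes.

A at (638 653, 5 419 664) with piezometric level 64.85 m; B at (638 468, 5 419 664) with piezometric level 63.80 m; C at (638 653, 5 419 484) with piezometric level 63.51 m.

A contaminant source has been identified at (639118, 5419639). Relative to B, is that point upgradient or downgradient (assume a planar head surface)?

∂h/∂x = (63.80 − 64.85) / (638468 − 638653) = +0.005676
∂h/∂y = (63.51 − 64.85) / (5419484 − 5419664) = +0.007444
Head at (639118, 5419639) = 64.85 + (+0.005676)·(465) + (+0.007444)·(-25) = 67.30 m.
That is higher than the 63.80 m at B, so the point is upgradient.

upgradient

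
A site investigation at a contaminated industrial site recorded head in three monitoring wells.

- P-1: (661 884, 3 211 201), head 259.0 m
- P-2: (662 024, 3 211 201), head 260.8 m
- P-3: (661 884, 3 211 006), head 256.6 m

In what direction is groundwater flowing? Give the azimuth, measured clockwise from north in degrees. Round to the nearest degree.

226°

∂h/∂x = (260.8 − 259.0) / (662024 − 661884) = +0.01286
∂h/∂y = (256.6 − 259.0) / (3211006 − 3211201) = +0.01231
Flow direction (−∇h) has components (-0.01286 E, -0.01231 N).
Azimuth = atan2(E, N) = atan2(-0.01286, -0.01231) = 226.3° ≈ 226°.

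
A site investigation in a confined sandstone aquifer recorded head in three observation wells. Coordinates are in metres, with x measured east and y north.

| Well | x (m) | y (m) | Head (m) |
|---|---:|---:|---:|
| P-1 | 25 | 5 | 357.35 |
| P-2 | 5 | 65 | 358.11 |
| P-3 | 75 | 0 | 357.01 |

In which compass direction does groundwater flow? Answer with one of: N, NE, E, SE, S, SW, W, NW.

SE

Differences from P-1: to P-2 (Δx, Δy, Δh) = (-20, 60, +0.76); to P-3 = (50, -5, -0.34).
Determinant of the coordinate differences = (-20)·(-5) − 50·60 = -2900.
∂h/∂x = [(+0.76)·(-5) − (-0.34)·60] / -2900 = -0.005724
∂h/∂y = [(-20)·(-0.34) − 50·(+0.76)] / -2900 = +0.01076
Flow = −∇h = (+0.005724 east, -0.01076 north), which points southeast.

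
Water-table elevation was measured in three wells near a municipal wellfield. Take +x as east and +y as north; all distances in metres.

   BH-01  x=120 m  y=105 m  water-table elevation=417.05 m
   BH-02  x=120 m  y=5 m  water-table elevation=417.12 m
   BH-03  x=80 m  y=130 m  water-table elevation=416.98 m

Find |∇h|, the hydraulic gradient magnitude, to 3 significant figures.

Three-point gradient (reference BH-01): Δ to BH-02 = (0, -100, +0.07), Δ to BH-03 = (-40, 25, -0.07).
∂h/∂x = +0.001312, ∂h/∂y = -0.0007000 (det = -4000).
|∇h| = √(0.001312² + -0.0007000²) = 0.001487

0.00149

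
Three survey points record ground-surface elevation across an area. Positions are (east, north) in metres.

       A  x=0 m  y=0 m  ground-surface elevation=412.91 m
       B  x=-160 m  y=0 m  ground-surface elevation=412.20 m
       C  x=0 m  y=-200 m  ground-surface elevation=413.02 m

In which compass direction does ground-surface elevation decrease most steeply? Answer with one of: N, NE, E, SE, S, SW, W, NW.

W

∂z/∂x = (412.20 − 412.91) / (-160 − 0) = +0.004438
∂z/∂y = (413.02 − 412.91) / (-200 − 0) = -0.0005500
Steepest decrease is along −∇f = (-0.004438 E, +0.0005500 N) → west.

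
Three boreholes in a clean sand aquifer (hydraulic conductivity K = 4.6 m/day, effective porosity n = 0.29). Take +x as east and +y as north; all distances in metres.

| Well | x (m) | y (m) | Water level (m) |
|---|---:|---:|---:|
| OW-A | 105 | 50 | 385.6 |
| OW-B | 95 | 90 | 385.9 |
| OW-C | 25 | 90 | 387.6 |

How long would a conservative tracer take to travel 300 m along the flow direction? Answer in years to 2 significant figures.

Differences from OW-A: to OW-B (Δx, Δy, Δh) = (-10, 40, +0.3); to OW-C = (-80, 40, +2.0).
Determinant of the coordinate differences = (-10)·40 − (-80)·40 = 2800.
∂h/∂x = [(+0.3)·40 − (+2.0)·40] / 2800 = -0.02429
∂h/∂y = [(-10)·(+2.0) − (-80)·(+0.3)] / 2800 = +0.001429
|∇h| = √(-0.02429² + 0.001429²) = 0.02433
Seepage velocity v = K·i/n = 4.6 × 0.02433 / 0.29 = 0.3859 m/day.
t = 300 / 0.3859 = 777.4 days = 2.13 years.

2.1 years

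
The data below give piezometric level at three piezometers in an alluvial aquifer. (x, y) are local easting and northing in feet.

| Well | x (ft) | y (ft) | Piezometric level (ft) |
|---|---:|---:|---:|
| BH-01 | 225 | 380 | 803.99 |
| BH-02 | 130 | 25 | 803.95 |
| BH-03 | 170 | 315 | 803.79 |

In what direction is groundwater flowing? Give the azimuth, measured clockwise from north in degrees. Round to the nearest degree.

Taking BH-01 as reference: BH-02−BH-01 = (-95, -355, -0.04); BH-03−BH-01 = (-55, -65, -0.20).
Determinant of the coordinate differences = (-95)·(-65) − (-55)·(-355) = -13350.
∂h/∂x = [(-0.04)·(-65) − (-0.20)·(-355)] / -13350 = +0.005124
∂h/∂y = [(-95)·(-0.20) − (-55)·(-0.04)] / -13350 = -0.001258
Flow direction (−∇h) has components (-0.005124 E, +0.001258 N).
Azimuth = atan2(E, N) = atan2(-0.005124, +0.001258) = 283.8° ≈ 284°.

284°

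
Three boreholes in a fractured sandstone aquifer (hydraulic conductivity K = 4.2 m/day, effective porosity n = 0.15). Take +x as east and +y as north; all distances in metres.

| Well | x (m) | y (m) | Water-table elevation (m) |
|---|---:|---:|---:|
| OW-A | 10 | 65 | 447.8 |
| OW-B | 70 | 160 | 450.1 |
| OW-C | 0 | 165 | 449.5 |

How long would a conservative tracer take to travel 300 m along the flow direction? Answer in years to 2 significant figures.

1.4 years

With h = a·x + b·y + c and OW-A as origin, the differences give:
  60·a + 95·b = +2.3
  (-10)·a + 100·b = +1.7
Eliminate b (×100 and ×95, subtract): 6950·a = 68.50 → a = ∂h/∂x = +0.009856
Back-substitute: b = ∂h/∂y = +0.01799.
|∇h| = √(0.009856² + 0.01799²) = 0.02051
Seepage velocity v = K·i/n = 4.2 × 0.02051 / 0.15 = 0.5743 m/day.
t = 300 / 0.5743 = 522.4 days = 1.43 years.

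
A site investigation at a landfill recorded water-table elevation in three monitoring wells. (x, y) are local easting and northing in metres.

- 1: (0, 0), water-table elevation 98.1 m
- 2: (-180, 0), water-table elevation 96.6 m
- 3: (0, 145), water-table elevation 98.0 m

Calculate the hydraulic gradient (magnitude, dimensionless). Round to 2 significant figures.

0.0084

∂h/∂x = (96.6 − 98.1) / (-180 − 0) = +0.008333
∂h/∂y = (98.0 − 98.1) / (145 − 0) = -0.0006897
|∇h| = √(0.008333² + -0.0006897²) = 0.008361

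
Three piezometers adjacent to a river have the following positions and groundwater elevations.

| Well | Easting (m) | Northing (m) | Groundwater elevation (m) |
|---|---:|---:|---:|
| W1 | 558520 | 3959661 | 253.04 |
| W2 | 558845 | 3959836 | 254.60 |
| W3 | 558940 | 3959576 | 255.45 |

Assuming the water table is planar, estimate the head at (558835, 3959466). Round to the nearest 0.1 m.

255.0 m

Taking W1 as reference: W2−W1 = (325, 175, +1.56); W3−W1 = (420, -85, +2.41).
Solve a·Δx + b·Δy = Δh: det = 325·(-85) − 420·175 = -101125.
∂h/∂x = [(+1.56)·(-85) − (+2.41)·175] / -101125 = +0.005482
∂h/∂y = [325·(+2.41) − 420·(+1.56)] / -101125 = -0.001266
h(558835, 3959466) = 253.04 + (+0.005482)·(315) + (-0.001266)·(-195) = 253.04 +1.727 +0.247 = 255.014 m.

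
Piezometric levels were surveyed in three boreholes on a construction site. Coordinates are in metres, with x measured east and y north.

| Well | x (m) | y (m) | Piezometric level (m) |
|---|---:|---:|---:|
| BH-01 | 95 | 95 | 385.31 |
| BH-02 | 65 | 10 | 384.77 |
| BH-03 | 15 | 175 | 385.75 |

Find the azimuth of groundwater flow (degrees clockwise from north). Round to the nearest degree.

186°

With h = a·x + b·y + c and BH-01 as origin, the differences give:
  (-30)·a + (-85)·b = -0.54
  (-80)·a + 80·b = +0.44
Eliminate b (×80 and ×(-85), subtract): -9200·a = -5.800 → a = ∂h/∂x = +0.0006304
Back-substitute: b = ∂h/∂y = +0.006130.
Flow direction (−∇h) has components (-0.0006304 E, -0.006130 N).
Azimuth = atan2(E, N) = atan2(-0.0006304, -0.006130) = 185.9° ≈ 186°.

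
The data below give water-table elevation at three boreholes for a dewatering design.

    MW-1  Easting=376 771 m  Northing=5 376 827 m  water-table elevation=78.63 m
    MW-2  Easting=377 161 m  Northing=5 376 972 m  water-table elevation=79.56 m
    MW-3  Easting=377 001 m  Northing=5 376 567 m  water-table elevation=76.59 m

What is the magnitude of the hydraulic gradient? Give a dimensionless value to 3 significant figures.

0.00750

With h = a·x + b·y + c and MW-1 as origin, the differences give:
  390·a + 145·b = +0.93
  230·a + (-260)·b = -2.04
Eliminate b (×(-260) and ×145, subtract): -134750·a = 54.000 → a = ∂h/∂x = -0.0004007
Back-substitute: b = ∂h/∂y = +0.007492.
|∇h| = √(-0.0004007² + 0.007492²) = 0.007503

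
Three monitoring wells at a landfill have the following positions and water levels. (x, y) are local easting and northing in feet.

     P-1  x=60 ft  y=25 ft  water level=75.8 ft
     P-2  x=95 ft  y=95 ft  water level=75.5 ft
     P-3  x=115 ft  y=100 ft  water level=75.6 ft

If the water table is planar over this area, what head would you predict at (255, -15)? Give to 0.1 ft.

With h = a·x + b·y + c and P-1 as origin, the differences give:
  35·a + 70·b = -0.3
  55·a + 75·b = -0.2
Eliminate b (×75 and ×70, subtract): -1225·a = -8.50 → a = ∂h/∂x = +0.006939
Back-substitute: b = ∂h/∂y = -0.007755.
h(255, -15) = 75.8 + (+0.006939)·(195) + (-0.007755)·(-40) = 75.8 +1.353 +0.310 = 77.463 ft.

77.5 ft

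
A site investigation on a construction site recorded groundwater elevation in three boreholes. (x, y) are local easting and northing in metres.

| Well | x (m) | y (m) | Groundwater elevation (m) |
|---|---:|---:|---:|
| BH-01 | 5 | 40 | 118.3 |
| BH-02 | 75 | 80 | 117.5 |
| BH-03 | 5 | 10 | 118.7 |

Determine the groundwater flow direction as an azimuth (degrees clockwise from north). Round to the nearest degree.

Differences from BH-01: to BH-02 (Δx, Δy, Δh) = (70, 40, -0.8); to BH-03 = (0, -30, +0.4).
Solve a·Δx + b·Δy = Δh: det = 70·(-30) − 0·40 = -2100.
∂h/∂x = [(-0.8)·(-30) − (+0.4)·40] / -2100 = -0.003810
∂h/∂y = [70·(+0.4) − 0·(-0.8)] / -2100 = -0.01333
Flow direction (−∇h) has components (+0.003810 E, +0.01333 N).
Azimuth = atan2(E, N) = atan2(+0.003810, +0.01333) = 15.9° ≈ 016°.

016°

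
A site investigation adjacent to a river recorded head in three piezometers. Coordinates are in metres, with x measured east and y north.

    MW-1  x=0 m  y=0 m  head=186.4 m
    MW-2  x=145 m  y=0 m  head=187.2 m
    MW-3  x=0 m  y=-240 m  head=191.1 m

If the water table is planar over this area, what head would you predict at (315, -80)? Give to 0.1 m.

189.7 m

∂h/∂x = (187.2 − 186.4) / (145 − 0) = +0.005517
∂h/∂y = (191.1 − 186.4) / (-240 − 0) = -0.01958
h(315, -80) = 186.4 + (+0.005517)·(315) + (-0.01958)·(-80) = 186.4 +1.738 +1.567 = 189.705 m.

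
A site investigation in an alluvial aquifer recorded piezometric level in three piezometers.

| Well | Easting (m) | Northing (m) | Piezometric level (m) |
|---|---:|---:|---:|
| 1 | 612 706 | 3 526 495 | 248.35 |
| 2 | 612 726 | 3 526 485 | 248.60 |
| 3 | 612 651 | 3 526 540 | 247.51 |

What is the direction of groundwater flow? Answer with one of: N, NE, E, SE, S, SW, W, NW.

NW

Three-point gradient (reference 1): Δ to 2 = (20, -10, +0.25), Δ to 3 = (-55, 45, -0.84).
∂h/∂x = +0.008143, ∂h/∂y = -0.008714 (det = 350).
Flow = −∇h = (-0.008143 east, +0.008714 north), which points northwest.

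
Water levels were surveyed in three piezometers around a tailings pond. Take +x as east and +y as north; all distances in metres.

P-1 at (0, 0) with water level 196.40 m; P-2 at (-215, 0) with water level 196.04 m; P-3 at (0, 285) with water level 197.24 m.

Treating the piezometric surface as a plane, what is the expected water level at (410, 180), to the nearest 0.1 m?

197.6 m

∂h/∂x = (196.04 − 196.40) / (-215 − 0) = +0.001674
∂h/∂y = (197.24 − 196.40) / (285 − 0) = +0.002947
h(410, 180) = 196.40 + (+0.001674)·(410) + (+0.002947)·(180) = 196.40 +0.687 +0.531 = 197.617 m.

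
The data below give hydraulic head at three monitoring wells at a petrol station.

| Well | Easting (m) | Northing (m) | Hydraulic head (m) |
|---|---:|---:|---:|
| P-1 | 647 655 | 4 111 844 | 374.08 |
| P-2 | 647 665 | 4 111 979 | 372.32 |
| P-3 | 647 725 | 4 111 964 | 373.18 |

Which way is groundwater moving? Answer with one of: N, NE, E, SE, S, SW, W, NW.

With h = a·x + b·y + c and P-1 as origin, the differences give:
  10·a + 135·b = -1.76
  70·a + 120·b = -0.90
Eliminate b (×120 and ×135, subtract): -8250·a = -89.700 → a = ∂h/∂x = +0.01087
Back-substitute: b = ∂h/∂y = -0.01384.
Flow = −∇h = (-0.01087 east, +0.01384 north), which points northwest.

NW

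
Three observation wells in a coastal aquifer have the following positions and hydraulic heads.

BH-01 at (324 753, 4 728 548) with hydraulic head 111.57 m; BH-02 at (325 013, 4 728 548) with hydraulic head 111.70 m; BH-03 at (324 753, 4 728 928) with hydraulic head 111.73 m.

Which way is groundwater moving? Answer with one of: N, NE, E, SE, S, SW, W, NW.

∂h/∂x = (111.70 − 111.57) / (325013 − 324753) = +0.0005000
∂h/∂y = (111.73 − 111.57) / (4728928 − 4728548) = +0.0004211
Flow = −∇h = (-0.0005000 east, -0.0004211 north), which points southwest.

SW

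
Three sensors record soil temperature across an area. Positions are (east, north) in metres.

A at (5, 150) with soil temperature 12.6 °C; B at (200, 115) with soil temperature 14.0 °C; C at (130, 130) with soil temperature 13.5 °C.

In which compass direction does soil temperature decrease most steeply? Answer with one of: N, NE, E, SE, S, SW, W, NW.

W

With T = a·x + b·y + c and A as origin, the differences give:
  195·a + (-35)·b = +1.4
  125·a + (-20)·b = +0.9
Eliminate b (×(-20) and ×(-35), subtract): 475·a = 3.50 → a = ∂T/∂x = +0.007368
Back-substitute: b = ∂T/∂y = +0.001053.
Steepest decrease is along −∇f = (-0.007368 E, -0.001053 N) → west.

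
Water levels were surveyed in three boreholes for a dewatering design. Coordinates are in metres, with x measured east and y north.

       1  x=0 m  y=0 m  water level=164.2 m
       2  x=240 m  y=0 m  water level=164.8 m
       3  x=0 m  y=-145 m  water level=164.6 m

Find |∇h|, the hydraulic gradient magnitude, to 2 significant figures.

0.0037

∂h/∂x = (164.8 − 164.2) / (240 − 0) = +0.002500
∂h/∂y = (164.6 − 164.2) / (-145 − 0) = -0.002759
|∇h| = √(0.002500² + -0.002759²) = 0.003723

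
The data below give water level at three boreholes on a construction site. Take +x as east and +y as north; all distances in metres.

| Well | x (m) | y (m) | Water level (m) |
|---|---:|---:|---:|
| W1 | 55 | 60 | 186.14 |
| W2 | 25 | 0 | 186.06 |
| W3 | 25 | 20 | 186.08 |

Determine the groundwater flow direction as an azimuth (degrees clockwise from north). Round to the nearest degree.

214°

With h = a·x + b·y + c and W1 as origin, the differences give:
  (-30)·a + (-60)·b = -0.08
  (-30)·a + (-40)·b = -0.06
Eliminate b (×(-40) and ×(-60), subtract): -600·a = -0.400 → a = ∂h/∂x = +0.0006667
Back-substitute: b = ∂h/∂y = +0.001000.
Flow direction (−∇h) has components (-0.0006667 E, -0.001000 N).
Azimuth = atan2(E, N) = atan2(-0.0006667, -0.001000) = 213.7° ≈ 214°.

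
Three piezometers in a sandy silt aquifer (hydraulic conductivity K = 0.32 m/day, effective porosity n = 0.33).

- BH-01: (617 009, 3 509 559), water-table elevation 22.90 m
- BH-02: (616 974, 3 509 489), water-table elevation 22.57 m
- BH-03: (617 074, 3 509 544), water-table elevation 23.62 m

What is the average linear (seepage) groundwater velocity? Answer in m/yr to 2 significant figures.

3.9 m/yr

Taking BH-01 as reference: BH-02−BH-01 = (-35, -70, -0.33); BH-03−BH-01 = (65, -15, +0.72).
Determinant of the coordinate differences = (-35)·(-15) − 65·(-70) = 5075.
∂h/∂x = [(-0.33)·(-15) − (+0.72)·(-70)] / 5075 = +0.01091
∂h/∂y = [(-35)·(+0.72) − 65·(-0.33)] / 5075 = -0.0007389
|∇h| = √(0.01091² + -0.0007389²) = 0.01093
Seepage velocity v = K·i/n = 0.32 × 0.01093 / 0.33 = 0.0106 m/day = 3.872 m/yr.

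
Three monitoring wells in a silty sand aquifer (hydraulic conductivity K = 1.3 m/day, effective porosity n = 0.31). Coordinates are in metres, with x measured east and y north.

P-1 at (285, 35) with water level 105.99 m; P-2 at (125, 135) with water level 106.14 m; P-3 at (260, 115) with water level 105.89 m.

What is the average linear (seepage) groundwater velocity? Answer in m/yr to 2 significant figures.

With h = a·x + b·y + c and P-1 as origin, the differences give:
  (-160)·a + 100·b = +0.15
  (-25)·a + 80·b = -0.10
Eliminate b (×80 and ×100, subtract): -10300·a = 22.000 → a = ∂h/∂x = -0.002136
Back-substitute: b = ∂h/∂y = -0.001917.
|∇h| = √(-0.002136² + -0.001917²) = 0.00287
Seepage velocity v = K·i/n = 1.3 × 0.00287 / 0.31 = 0.01204 m/day = 4.398 m/yr.

4.4 m/yr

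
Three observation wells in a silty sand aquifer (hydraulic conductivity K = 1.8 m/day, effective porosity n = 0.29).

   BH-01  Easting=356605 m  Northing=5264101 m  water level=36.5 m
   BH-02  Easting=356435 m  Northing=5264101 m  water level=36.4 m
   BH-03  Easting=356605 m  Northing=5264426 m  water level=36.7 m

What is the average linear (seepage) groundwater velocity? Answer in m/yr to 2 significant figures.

1.9 m/yr

∂h/∂x = (36.4 − 36.5) / (356435 − 356605) = +0.0005882
∂h/∂y = (36.7 − 36.5) / (5264426 − 5264101) = +0.0006154
|∇h| = √(0.0005882² + 0.0006154²) = 0.0008513
Seepage velocity v = K·i/n = 1.8 × 0.0008513 / 0.29 = 0.005284 m/day = 1.93 m/yr.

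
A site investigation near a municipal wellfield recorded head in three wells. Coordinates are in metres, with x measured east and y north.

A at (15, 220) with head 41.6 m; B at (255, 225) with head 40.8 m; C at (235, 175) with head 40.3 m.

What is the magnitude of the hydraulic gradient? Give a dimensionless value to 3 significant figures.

0.0120

Differences from A: to B (Δx, Δy, Δh) = (240, 5, -0.8); to C = (220, -45, -1.3).
Determinant of the coordinate differences = 240·(-45) − 220·5 = -11900.
∂h/∂x = [(-0.8)·(-45) − (-1.3)·5] / -11900 = -0.003571
∂h/∂y = [240·(-1.3) − 220·(-0.8)] / -11900 = +0.01143
|∇h| = √(-0.003571² + 0.01143²) = 0.01197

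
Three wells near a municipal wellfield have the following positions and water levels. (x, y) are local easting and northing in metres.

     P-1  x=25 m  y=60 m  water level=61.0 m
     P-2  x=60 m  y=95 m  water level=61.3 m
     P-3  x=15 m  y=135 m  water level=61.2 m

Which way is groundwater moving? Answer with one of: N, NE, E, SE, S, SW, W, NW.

With h = a·x + b·y + c and P-1 as origin, the differences give:
  35·a + 35·b = +0.3
  (-10)·a + 75·b = +0.2
Eliminate b (×75 and ×35, subtract): 2975·a = 15.50 → a = ∂h/∂x = +0.005210
Back-substitute: b = ∂h/∂y = +0.003361.
Flow = −∇h = (-0.005210 east, -0.003361 north), which points southwest.

SW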